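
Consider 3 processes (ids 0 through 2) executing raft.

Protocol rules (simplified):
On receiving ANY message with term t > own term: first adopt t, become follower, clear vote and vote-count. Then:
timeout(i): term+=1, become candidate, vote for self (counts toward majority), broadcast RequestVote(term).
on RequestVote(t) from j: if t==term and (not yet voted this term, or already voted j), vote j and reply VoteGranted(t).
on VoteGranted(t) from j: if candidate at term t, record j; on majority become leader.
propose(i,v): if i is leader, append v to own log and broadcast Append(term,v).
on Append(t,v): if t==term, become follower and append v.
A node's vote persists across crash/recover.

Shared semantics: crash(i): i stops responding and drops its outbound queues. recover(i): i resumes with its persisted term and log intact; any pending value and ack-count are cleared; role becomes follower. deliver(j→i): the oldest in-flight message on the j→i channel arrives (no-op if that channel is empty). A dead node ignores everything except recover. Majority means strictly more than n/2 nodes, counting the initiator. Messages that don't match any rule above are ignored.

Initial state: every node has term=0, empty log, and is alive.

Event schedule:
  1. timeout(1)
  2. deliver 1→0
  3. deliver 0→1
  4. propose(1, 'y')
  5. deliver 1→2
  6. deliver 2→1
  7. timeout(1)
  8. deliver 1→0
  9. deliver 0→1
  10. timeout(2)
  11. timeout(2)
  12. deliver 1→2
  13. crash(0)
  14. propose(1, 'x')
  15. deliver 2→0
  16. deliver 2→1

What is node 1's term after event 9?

2

after 1 — timeout(1): n1:cand/t1/[-]
after 2 — deliver 1→0: n0:foll/t1/[-]
after 3 — deliver 0→1: n1:lead/t1/[-]
after 4 — propose(1,'y'): n1:lead/t1/[y]
after 5 — deliver 1→2: n2:foll/t1/[-]
after 6 — deliver 2→1: ·
after 7 — timeout(1): n1:cand/t2/[y]
after 8 — deliver 1→0: n0:foll/t1/[y]
after 9 — deliver 0→1: ·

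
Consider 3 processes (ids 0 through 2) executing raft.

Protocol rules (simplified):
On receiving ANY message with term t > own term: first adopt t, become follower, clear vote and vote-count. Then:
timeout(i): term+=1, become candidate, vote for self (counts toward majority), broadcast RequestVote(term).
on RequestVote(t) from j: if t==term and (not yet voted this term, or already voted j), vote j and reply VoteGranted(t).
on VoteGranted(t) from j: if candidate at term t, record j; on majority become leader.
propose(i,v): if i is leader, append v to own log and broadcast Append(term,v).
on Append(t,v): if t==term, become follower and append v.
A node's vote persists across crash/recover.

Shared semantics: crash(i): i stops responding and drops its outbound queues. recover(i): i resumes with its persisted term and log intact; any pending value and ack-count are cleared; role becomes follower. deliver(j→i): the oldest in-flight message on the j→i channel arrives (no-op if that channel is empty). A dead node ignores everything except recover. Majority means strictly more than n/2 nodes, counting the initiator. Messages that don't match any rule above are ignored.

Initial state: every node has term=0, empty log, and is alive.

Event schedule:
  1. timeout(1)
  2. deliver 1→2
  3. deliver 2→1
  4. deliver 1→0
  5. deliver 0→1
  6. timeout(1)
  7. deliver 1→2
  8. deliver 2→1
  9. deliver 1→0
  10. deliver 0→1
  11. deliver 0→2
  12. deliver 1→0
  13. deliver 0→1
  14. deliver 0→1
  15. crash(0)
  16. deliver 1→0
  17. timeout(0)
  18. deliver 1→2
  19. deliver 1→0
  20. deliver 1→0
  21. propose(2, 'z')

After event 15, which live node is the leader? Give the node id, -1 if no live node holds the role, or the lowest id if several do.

[1] timeout(1) → N1(cand t1 [-])
[2] deliver 1→2 → N2(foll t1 [-])
[3] deliver 2→1 → N1(lead t1 [-])
[4] deliver 1→0 → N0(foll t1 [-])
[5] deliver 0→1 → ∅
[6] timeout(1) → N1(cand t2 [-])
[7] deliver 1→2 → N2(foll t2 [-])
[8] deliver 2→1 → N1(lead t2 [-])
[9] deliver 1→0 → N0(foll t2 [-])
[10] deliver 0→1 → ∅
[11] deliver 0→2 → ∅
[12] deliver 1→0 → ∅
[13] deliver 0→1 → ∅
[14] deliver 0→1 → ∅
[15] crash(0) → N0(✗foll t2 [-])

1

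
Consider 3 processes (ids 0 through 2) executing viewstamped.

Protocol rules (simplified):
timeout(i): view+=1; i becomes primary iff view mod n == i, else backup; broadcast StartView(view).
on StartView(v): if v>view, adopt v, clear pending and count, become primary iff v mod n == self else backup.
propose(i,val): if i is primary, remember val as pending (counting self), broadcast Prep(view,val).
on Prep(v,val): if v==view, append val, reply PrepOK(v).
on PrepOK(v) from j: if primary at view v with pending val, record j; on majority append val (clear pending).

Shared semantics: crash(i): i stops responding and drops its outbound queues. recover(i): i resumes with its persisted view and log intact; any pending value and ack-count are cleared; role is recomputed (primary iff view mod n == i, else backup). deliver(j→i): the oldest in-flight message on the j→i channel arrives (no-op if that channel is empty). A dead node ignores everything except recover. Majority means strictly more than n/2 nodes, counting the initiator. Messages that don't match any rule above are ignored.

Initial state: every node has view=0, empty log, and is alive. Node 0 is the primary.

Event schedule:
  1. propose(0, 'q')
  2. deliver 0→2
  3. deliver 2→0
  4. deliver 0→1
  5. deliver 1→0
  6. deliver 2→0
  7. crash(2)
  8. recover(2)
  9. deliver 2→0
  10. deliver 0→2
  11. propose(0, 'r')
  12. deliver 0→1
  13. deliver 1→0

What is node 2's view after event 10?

after 1 — propose(0,'q'): ·
after 2 — deliver 0→2: n2:back/v0/[q]
after 3 — deliver 2→0: n0:prim/v0/[q]
after 4 — deliver 0→1: n1:back/v0/[q]
after 5 — deliver 1→0: ·
after 6 — deliver 2→0: ·
after 7 — crash(2): n2:✗back/v0/[q]
after 8 — recover(2): n2:back/v0/[q]
after 9 — deliver 2→0: ·
after 10 — deliver 0→2: ·

0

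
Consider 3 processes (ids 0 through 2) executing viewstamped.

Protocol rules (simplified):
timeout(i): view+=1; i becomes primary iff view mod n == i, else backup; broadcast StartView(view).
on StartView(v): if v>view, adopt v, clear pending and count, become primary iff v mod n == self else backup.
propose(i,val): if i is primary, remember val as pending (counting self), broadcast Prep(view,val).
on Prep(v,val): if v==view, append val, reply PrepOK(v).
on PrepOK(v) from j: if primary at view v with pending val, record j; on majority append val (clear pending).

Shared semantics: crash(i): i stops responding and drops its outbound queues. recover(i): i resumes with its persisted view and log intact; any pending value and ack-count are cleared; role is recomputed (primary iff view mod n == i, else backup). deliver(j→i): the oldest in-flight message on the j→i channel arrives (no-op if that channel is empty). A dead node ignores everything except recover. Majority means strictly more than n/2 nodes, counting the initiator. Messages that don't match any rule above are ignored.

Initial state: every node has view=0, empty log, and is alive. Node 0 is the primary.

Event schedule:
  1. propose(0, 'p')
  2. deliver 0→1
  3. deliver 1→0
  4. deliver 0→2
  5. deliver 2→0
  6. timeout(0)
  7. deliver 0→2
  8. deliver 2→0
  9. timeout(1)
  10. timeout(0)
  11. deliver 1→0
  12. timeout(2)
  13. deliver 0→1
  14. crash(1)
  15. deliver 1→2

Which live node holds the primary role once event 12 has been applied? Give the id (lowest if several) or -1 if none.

1

e1 propose(0,'p'): ·
e2 deliver 0→1: 1[back,v=0,p]
e3 deliver 1→0: 0[prim,v=0,p]
e4 deliver 0→2: 2[back,v=0,p]
e5 deliver 2→0: ·
e6 timeout(0): 0[back,v=1,p]
e7 deliver 0→2: 2[back,v=1,p]
e8 deliver 2→0: ·
e9 timeout(1): 1[prim,v=1,p]
e10 timeout(0): 0[back,v=2,p]
e11 deliver 1→0: ·
e12 timeout(2): 2[prim,v=2,p]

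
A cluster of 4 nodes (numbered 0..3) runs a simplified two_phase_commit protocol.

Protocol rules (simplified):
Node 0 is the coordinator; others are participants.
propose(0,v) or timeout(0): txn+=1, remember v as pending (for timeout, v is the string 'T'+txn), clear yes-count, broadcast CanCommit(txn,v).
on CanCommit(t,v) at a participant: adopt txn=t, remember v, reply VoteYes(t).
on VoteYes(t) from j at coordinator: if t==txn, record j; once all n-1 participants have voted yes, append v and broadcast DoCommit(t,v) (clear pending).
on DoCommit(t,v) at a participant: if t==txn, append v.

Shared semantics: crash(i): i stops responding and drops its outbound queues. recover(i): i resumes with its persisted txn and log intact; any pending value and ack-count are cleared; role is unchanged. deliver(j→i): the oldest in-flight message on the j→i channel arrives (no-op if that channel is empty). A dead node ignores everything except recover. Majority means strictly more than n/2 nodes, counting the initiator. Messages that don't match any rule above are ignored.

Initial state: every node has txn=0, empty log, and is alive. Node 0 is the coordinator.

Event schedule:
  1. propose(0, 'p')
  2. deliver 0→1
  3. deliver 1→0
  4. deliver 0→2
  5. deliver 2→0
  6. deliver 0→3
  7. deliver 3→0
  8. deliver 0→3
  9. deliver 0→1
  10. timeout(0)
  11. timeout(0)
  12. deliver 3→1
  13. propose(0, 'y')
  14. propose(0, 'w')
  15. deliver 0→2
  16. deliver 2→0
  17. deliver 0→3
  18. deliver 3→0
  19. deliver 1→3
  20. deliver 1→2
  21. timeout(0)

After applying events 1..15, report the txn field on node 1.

1

[1] propose(0,'p') → N0(coor t1 [-])
[2] deliver 0→1 → N1(part t1 [-])
[3] deliver 1→0 → ∅
[4] deliver 0→2 → N2(part t1 [-])
[5] deliver 2→0 → ∅
[6] deliver 0→3 → N3(part t1 [-])
[7] deliver 3→0 → N0(coor t1 [p])
[8] deliver 0→3 → N3(part t1 [p])
[9] deliver 0→1 → N1(part t1 [p])
[10] timeout(0) → N0(coor t2 [p])
[11] timeout(0) → N0(coor t3 [p])
[12] deliver 3→1 → ∅
[13] propose(0,'y') → N0(coor t4 [p])
[14] propose(0,'w') → N0(coor t5 [p])
[15] deliver 0→2 → N2(part t1 [p])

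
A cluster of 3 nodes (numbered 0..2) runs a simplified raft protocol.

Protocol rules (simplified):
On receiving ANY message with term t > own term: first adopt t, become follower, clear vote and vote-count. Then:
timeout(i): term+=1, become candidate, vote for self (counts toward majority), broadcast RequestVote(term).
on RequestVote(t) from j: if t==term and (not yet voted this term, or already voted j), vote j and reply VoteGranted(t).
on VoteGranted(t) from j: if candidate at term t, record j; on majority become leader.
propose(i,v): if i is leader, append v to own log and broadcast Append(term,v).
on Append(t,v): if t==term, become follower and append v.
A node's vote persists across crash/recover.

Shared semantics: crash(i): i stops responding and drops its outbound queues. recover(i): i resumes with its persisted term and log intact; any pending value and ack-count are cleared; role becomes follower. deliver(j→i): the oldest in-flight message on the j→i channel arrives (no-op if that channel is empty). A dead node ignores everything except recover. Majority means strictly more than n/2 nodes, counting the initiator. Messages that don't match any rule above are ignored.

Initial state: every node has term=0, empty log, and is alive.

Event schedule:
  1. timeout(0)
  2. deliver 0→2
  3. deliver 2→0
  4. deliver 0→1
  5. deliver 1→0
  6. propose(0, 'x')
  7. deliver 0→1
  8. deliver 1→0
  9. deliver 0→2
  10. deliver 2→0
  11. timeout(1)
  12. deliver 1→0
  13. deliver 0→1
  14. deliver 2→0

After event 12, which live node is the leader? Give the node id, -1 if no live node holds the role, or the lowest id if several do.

step 1 timeout(0): 0={cand,t=1,log=-}
step 2 deliver 0→2: 2={foll,t=1,log=-}
step 3 deliver 2→0: 0={lead,t=1,log=-}
step 4 deliver 0→1: 1={foll,t=1,log=-}
step 5 deliver 1→0: —
step 6 propose(0,'x'): 0={lead,t=1,log=x}
step 7 deliver 0→1: 1={foll,t=1,log=x}
step 8 deliver 1→0: —
step 9 deliver 0→2: 2={foll,t=1,log=x}
step 10 deliver 2→0: —
step 11 timeout(1): 1={cand,t=2,log=x}
step 12 deliver 1→0: 0={foll,t=2,log=x}

-1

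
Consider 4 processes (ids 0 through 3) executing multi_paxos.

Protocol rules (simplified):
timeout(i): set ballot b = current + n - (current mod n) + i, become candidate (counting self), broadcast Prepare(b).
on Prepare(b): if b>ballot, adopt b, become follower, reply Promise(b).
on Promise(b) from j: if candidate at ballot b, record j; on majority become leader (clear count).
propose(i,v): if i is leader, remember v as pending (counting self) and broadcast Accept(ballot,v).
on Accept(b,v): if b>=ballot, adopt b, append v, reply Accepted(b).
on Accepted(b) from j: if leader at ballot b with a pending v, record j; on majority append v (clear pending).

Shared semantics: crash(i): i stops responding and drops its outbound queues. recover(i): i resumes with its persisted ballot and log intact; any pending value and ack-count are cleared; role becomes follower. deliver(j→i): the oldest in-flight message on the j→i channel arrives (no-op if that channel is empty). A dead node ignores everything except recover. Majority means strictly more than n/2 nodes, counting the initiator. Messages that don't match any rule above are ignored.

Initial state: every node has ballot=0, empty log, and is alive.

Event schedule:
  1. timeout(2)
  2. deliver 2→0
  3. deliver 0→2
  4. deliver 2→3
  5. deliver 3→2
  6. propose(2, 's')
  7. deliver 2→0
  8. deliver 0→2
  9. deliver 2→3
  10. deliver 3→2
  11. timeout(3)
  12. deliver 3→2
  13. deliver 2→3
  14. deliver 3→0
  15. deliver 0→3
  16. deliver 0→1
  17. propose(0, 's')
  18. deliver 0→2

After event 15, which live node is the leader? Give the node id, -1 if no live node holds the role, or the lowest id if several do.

3

1. timeout(2):  <2:cand b6 ->
2. deliver 2→0:  <0:foll b6 ->
3. deliver 0→2:  nop
4. deliver 2→3:  <3:foll b6 ->
5. deliver 3→2:  <2:lead b6 ->
6. propose(2,'s'):  nop
7. deliver 2→0:  <0:foll b6 s>
8. deliver 0→2:  nop
9. deliver 2→3:  <3:foll b6 s>
10. deliver 3→2:  <2:lead b6 s>
11. timeout(3):  <3:cand b11 s>
12. deliver 3→2:  <2:foll b11 s>
13. deliver 2→3:  nop
14. deliver 3→0:  <0:foll b11 s>
15. deliver 0→3:  <3:lead b11 s>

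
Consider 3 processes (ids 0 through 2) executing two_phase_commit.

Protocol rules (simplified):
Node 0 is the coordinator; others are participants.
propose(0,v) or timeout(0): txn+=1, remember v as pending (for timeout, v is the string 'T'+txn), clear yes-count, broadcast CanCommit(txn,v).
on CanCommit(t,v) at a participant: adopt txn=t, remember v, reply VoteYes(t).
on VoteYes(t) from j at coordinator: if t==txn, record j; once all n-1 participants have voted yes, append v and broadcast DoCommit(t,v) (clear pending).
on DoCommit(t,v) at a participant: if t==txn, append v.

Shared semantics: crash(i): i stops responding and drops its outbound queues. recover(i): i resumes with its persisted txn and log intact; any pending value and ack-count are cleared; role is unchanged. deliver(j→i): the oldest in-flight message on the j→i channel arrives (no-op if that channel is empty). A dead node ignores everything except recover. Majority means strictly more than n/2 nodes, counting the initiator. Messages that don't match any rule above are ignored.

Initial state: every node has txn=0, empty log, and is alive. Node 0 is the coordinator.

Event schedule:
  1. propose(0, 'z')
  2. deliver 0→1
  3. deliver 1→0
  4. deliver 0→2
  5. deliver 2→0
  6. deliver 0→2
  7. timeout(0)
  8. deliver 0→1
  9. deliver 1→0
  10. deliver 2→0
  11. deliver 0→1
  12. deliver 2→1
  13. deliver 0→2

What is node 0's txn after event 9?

[1] propose(0,'z') → N0(coor t1 [-])
[2] deliver 0→1 → N1(part t1 [-])
[3] deliver 1→0 → ∅
[4] deliver 0→2 → N2(part t1 [-])
[5] deliver 2→0 → N0(coor t1 [z])
[6] deliver 0→2 → N2(part t1 [z])
[7] timeout(0) → N0(coor t2 [z])
[8] deliver 0→1 → N1(part t1 [z])
[9] deliver 1→0 → ∅

2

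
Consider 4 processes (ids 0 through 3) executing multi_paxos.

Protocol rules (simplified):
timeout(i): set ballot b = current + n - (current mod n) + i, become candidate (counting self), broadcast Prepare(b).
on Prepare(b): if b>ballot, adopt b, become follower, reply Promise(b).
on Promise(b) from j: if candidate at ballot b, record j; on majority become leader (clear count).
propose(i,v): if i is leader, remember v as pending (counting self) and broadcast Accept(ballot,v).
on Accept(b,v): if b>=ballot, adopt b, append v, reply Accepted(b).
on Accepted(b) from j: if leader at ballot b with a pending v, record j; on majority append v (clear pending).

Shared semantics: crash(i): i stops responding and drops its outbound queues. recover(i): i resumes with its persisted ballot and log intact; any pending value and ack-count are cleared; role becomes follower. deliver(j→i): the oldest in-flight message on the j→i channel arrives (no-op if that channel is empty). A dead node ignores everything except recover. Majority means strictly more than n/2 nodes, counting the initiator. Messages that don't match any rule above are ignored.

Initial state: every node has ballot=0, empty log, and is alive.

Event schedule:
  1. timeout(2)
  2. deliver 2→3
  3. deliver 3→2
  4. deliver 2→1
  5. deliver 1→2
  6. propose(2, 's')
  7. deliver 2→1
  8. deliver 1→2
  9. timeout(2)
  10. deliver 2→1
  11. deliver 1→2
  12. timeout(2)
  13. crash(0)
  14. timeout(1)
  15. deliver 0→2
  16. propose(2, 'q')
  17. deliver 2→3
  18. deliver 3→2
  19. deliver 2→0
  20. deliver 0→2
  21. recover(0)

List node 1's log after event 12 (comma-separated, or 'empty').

[1] timeout(2) → N2(cand b6 [-])
[2] deliver 2→3 → N3(foll b6 [-])
[3] deliver 3→2 → ∅
[4] deliver 2→1 → N1(foll b6 [-])
[5] deliver 1→2 → N2(lead b6 [-])
[6] propose(2,'s') → ∅
[7] deliver 2→1 → N1(foll b6 [s])
[8] deliver 1→2 → ∅
[9] timeout(2) → N2(cand b10 [-])
[10] deliver 2→1 → N1(foll b10 [s])
[11] deliver 1→2 → ∅
[12] timeout(2) → N2(cand b14 [-])

s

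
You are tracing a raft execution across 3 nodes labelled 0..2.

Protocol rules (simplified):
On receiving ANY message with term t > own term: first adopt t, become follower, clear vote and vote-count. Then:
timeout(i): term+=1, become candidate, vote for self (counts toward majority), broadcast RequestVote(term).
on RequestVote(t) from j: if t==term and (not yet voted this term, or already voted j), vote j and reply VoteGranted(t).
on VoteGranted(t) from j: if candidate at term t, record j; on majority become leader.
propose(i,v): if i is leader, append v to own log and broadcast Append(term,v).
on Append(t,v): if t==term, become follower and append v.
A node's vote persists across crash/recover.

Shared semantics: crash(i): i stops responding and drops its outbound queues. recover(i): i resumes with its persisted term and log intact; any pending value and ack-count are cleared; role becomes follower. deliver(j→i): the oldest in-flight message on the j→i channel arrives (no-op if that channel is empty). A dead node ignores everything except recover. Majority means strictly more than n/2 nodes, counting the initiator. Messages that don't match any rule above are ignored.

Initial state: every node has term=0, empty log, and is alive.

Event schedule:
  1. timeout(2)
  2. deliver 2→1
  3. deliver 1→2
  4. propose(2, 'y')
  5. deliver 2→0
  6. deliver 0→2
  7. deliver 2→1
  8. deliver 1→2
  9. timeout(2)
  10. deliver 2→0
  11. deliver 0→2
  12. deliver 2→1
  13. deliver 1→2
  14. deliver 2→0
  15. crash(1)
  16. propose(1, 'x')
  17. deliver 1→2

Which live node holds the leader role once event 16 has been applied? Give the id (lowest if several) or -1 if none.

e1 timeout(2): 2[cand,t=1,-]
e2 deliver 2→1: 1[foll,t=1,-]
e3 deliver 1→2: 2[lead,t=1,-]
e4 propose(2,'y'): 2[lead,t=1,y]
e5 deliver 2→0: 0[foll,t=1,-]
e6 deliver 0→2: ·
e7 deliver 2→1: 1[foll,t=1,y]
e8 deliver 1→2: ·
e9 timeout(2): 2[cand,t=2,y]
e10 deliver 2→0: 0[foll,t=1,y]
e11 deliver 0→2: ·
e12 deliver 2→1: 1[foll,t=2,y]
e13 deliver 1→2: 2[lead,t=2,y]
e14 deliver 2→0: 0[foll,t=2,y]
e15 crash(1): 1[✗foll,t=2,y]
e16 propose(1,'x'): ·

2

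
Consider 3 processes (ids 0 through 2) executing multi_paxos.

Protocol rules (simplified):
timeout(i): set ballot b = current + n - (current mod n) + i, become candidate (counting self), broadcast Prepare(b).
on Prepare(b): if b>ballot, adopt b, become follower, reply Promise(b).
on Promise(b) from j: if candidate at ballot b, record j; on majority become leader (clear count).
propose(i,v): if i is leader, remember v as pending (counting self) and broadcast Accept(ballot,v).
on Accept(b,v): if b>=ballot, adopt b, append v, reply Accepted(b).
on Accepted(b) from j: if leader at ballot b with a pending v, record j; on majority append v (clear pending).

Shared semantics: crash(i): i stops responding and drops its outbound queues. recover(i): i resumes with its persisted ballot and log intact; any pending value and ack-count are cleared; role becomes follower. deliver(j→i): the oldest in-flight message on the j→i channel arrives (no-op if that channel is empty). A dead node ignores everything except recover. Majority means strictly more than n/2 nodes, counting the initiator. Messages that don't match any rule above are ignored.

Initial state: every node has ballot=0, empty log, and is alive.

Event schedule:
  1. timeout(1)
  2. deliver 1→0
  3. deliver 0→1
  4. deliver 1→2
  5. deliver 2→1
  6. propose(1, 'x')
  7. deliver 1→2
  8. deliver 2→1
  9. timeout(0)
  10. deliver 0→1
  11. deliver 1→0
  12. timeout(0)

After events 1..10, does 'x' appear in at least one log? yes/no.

after 1 — timeout(1): n1:cand/b4/[-]
after 2 — deliver 1→0: n0:foll/b4/[-]
after 3 — deliver 0→1: n1:lead/b4/[-]
after 4 — deliver 1→2: n2:foll/b4/[-]
after 5 — deliver 2→1: ·
after 6 — propose(1,'x'): ·
after 7 — deliver 1→2: n2:foll/b4/[x]
after 8 — deliver 2→1: n1:lead/b4/[x]
after 9 — timeout(0): n0:cand/b6/[-]
after 10 — deliver 0→1: n1:foll/b6/[x]

yes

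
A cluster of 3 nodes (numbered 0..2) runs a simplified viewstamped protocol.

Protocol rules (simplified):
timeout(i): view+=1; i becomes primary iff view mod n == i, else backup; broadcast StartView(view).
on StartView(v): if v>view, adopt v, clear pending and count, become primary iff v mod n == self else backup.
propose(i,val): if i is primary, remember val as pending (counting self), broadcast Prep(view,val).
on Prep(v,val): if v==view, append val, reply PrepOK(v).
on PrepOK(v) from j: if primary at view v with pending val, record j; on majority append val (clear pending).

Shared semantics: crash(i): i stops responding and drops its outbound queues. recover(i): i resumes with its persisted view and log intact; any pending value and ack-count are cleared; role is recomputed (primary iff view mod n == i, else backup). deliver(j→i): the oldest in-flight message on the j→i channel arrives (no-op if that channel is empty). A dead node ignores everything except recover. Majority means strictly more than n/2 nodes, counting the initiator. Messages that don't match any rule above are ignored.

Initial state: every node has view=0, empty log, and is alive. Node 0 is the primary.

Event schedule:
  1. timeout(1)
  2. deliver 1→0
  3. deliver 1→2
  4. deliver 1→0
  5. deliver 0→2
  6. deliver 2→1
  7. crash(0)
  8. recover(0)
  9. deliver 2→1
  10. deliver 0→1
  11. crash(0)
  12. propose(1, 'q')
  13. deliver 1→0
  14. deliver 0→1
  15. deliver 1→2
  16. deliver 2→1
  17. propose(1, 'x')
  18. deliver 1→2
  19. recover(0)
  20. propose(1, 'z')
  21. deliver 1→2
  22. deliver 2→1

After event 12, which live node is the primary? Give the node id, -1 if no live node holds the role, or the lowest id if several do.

1. timeout(1):  <1:prim v1 ->
2. deliver 1→0:  <0:back v1 ->
3. deliver 1→2:  <2:back v1 ->
4. deliver 1→0:  nop
5. deliver 0→2:  nop
6. deliver 2→1:  nop
7. crash(0):  <0:✗back v1 ->
8. recover(0):  <0:back v1 ->
9. deliver 2→1:  nop
10. deliver 0→1:  nop
11. crash(0):  <0:✗back v1 ->
12. propose(1,'q'):  nop

1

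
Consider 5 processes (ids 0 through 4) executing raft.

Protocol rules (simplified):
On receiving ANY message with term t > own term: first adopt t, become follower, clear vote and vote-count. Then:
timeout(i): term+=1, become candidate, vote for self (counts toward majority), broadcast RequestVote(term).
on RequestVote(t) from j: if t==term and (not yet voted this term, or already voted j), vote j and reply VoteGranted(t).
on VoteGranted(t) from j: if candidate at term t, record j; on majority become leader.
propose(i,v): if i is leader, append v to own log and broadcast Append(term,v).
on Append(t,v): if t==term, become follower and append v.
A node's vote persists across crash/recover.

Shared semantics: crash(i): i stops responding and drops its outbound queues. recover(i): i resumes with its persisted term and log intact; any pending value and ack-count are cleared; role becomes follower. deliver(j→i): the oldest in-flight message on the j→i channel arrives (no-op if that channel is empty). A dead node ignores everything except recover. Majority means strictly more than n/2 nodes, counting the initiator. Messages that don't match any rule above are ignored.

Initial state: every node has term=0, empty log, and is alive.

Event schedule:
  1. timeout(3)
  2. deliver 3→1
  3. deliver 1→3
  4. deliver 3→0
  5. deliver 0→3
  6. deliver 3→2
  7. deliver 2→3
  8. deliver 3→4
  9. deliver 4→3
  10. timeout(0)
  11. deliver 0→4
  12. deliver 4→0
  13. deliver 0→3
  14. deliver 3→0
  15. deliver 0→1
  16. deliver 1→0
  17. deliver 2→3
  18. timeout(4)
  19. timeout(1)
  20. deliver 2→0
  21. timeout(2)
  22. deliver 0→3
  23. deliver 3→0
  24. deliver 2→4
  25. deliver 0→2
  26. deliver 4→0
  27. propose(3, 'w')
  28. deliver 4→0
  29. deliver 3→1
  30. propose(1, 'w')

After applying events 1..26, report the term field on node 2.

after 1 — timeout(3): n3:cand/t1/[-]
after 2 — deliver 3→1: n1:foll/t1/[-]
after 3 — deliver 1→3: ·
after 4 — deliver 3→0: n0:foll/t1/[-]
after 5 — deliver 0→3: n3:lead/t1/[-]
after 6 — deliver 3→2: n2:foll/t1/[-]
after 7 — deliver 2→3: ·
after 8 — deliver 3→4: n4:foll/t1/[-]
after 9 — deliver 4→3: ·
after 10 — timeout(0): n0:cand/t2/[-]
after 11 — deliver 0→4: n4:foll/t2/[-]
after 12 — deliver 4→0: ·
after 13 — deliver 0→3: n3:foll/t2/[-]
after 14 — deliver 3→0: n0:lead/t2/[-]
after 15 — deliver 0→1: n1:foll/t2/[-]
after 16 — deliver 1→0: ·
after 17 — deliver 2→3: ·
after 18 — timeout(4): n4:cand/t3/[-]
after 19 — timeout(1): n1:cand/t3/[-]
after 20 — deliver 2→0: ·
after 21 — timeout(2): n2:cand/t2/[-]
after 22 — deliver 0→3: ·
after 23 — deliver 3→0: ·
after 24 — deliver 2→4: ·
after 25 — deliver 0→2: ·
after 26 — deliver 4→0: n0:foll/t3/[-]

2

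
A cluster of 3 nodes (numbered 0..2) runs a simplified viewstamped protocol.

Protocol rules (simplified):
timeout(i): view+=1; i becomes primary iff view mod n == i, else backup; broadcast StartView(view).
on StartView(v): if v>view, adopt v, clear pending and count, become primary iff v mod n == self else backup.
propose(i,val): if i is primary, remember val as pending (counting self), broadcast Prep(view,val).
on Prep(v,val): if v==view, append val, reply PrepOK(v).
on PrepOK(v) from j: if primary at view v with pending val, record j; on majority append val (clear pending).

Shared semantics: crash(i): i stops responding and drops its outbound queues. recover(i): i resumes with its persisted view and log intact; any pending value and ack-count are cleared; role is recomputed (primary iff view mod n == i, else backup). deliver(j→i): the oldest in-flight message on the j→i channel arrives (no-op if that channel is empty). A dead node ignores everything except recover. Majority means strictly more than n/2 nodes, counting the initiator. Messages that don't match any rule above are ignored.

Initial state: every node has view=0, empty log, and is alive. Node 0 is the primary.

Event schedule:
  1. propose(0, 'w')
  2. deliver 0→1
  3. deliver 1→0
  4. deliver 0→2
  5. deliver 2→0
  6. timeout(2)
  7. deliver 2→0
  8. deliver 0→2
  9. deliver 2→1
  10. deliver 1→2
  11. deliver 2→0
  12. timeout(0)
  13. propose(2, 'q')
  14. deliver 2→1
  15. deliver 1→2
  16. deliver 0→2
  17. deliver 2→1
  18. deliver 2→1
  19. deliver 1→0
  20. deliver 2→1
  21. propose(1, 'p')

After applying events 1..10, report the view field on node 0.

[1] propose(0,'w') → ∅
[2] deliver 0→1 → N1(back v0 [w])
[3] deliver 1→0 → N0(prim v0 [w])
[4] deliver 0→2 → N2(back v0 [w])
[5] deliver 2→0 → ∅
[6] timeout(2) → N2(back v1 [w])
[7] deliver 2→0 → N0(back v1 [w])
[8] deliver 0→2 → ∅
[9] deliver 2→1 → N1(prim v1 [w])
[10] deliver 1→2 → ∅

1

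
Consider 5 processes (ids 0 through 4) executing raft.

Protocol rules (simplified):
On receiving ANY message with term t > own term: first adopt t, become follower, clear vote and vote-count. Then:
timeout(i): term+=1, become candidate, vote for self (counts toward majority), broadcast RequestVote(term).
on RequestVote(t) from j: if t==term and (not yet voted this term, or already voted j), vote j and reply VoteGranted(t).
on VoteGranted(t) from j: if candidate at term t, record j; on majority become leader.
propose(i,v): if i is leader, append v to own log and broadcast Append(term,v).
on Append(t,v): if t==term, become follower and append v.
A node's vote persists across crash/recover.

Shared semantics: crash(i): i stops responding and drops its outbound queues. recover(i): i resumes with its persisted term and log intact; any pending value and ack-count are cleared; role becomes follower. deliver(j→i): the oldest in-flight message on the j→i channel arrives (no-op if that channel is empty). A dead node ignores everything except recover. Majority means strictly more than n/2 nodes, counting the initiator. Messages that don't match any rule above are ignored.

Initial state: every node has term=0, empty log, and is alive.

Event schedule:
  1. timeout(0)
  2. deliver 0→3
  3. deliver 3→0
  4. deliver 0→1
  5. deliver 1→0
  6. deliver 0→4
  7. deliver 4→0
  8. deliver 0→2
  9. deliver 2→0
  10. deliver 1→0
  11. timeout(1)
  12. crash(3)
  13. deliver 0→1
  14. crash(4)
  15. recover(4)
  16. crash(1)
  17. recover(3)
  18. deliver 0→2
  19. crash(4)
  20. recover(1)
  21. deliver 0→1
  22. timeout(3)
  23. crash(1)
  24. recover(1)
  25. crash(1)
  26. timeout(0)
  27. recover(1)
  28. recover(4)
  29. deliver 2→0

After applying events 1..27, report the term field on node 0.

2

1. timeout(0):  <0:cand t1 ->
2. deliver 0→3:  <3:foll t1 ->
3. deliver 3→0:  nop
4. deliver 0→1:  <1:foll t1 ->
5. deliver 1→0:  <0:lead t1 ->
6. deliver 0→4:  <4:foll t1 ->
7. deliver 4→0:  nop
8. deliver 0→2:  <2:foll t1 ->
9. deliver 2→0:  nop
10. deliver 1→0:  nop
11. timeout(1):  <1:cand t2 ->
12. crash(3):  <3:✗foll t1 ->
13. deliver 0→1:  nop
14. crash(4):  <4:✗foll t1 ->
15. recover(4):  <4:foll t1 ->
16. crash(1):  <1:✗cand t2 ->
17. recover(3):  <3:foll t1 ->
18. deliver 0→2:  nop
19. crash(4):  <4:✗foll t1 ->
20. recover(1):  <1:foll t2 ->
21. deliver 0→1:  nop
22. timeout(3):  <3:cand t2 ->
23. crash(1):  <1:✗foll t2 ->
24. recover(1):  <1:foll t2 ->
25. crash(1):  <1:✗foll t2 ->
26. timeout(0):  <0:cand t2 ->
27. recover(1):  <1:foll t2 ->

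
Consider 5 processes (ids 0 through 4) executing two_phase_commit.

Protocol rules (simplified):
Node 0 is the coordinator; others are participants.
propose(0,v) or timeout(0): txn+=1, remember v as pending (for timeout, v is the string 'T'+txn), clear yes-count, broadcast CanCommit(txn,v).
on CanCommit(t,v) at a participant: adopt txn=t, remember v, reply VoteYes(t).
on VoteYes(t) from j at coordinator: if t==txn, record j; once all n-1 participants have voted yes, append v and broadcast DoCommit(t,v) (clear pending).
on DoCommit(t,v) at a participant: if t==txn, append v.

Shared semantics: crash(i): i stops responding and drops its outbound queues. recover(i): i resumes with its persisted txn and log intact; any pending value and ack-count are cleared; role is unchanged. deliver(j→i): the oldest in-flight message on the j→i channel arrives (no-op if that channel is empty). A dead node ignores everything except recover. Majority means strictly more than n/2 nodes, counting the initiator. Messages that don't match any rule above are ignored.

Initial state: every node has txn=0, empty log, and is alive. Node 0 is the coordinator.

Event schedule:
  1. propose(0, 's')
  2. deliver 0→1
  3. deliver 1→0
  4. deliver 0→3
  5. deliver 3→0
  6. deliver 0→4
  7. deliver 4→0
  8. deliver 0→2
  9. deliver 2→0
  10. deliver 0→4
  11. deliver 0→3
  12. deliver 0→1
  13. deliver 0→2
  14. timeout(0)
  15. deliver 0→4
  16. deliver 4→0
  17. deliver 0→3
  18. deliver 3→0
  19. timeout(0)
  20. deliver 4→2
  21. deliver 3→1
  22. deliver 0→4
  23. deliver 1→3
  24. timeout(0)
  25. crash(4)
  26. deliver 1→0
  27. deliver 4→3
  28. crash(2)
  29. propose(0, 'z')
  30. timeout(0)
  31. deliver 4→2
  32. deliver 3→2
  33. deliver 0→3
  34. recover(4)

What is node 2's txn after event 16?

1

1. propose(0,'s'):  <0:coor t1 ->
2. deliver 0→1:  <1:part t1 ->
3. deliver 1→0:  nop
4. deliver 0→3:  <3:part t1 ->
5. deliver 3→0:  nop
6. deliver 0→4:  <4:part t1 ->
7. deliver 4→0:  nop
8. deliver 0→2:  <2:part t1 ->
9. deliver 2→0:  <0:coor t1 s>
10. deliver 0→4:  <4:part t1 s>
11. deliver 0→3:  <3:part t1 s>
12. deliver 0→1:  <1:part t1 s>
13. deliver 0→2:  <2:part t1 s>
14. timeout(0):  <0:coor t2 s>
15. deliver 0→4:  <4:part t2 s>
16. deliver 4→0:  nop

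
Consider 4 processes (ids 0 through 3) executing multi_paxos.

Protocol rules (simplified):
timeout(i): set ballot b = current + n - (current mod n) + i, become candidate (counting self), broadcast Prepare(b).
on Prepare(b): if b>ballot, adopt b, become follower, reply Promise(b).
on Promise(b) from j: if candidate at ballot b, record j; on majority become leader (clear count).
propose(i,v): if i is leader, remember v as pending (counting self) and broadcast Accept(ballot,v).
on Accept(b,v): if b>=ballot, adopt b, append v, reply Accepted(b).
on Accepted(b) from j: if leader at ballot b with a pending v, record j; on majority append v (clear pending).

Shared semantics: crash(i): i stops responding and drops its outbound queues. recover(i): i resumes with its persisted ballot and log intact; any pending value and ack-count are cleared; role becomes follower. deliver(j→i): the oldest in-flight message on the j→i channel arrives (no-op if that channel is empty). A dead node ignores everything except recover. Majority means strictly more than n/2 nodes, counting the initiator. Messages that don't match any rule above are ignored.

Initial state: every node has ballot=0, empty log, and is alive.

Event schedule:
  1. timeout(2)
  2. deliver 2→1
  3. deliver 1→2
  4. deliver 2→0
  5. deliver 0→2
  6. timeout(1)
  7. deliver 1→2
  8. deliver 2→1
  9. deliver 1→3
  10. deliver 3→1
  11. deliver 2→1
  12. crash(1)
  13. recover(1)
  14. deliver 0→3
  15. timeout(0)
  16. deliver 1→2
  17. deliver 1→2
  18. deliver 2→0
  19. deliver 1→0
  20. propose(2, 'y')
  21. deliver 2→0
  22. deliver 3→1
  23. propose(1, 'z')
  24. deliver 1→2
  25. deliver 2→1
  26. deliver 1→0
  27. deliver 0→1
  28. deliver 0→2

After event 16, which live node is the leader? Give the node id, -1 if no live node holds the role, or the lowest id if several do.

-1

[1] timeout(2) → N2(cand b6 [-])
[2] deliver 2→1 → N1(foll b6 [-])
[3] deliver 1→2 → ∅
[4] deliver 2→0 → N0(foll b6 [-])
[5] deliver 0→2 → N2(lead b6 [-])
[6] timeout(1) → N1(cand b9 [-])
[7] deliver 1→2 → N2(foll b9 [-])
[8] deliver 2→1 → ∅
[9] deliver 1→3 → N3(foll b9 [-])
[10] deliver 3→1 → N1(lead b9 [-])
[11] deliver 2→1 → ∅
[12] crash(1) → N1(✗lead b9 [-])
[13] recover(1) → N1(foll b9 [-])
[14] deliver 0→3 → ∅
[15] timeout(0) → N0(cand b8 [-])
[16] deliver 1→2 → ∅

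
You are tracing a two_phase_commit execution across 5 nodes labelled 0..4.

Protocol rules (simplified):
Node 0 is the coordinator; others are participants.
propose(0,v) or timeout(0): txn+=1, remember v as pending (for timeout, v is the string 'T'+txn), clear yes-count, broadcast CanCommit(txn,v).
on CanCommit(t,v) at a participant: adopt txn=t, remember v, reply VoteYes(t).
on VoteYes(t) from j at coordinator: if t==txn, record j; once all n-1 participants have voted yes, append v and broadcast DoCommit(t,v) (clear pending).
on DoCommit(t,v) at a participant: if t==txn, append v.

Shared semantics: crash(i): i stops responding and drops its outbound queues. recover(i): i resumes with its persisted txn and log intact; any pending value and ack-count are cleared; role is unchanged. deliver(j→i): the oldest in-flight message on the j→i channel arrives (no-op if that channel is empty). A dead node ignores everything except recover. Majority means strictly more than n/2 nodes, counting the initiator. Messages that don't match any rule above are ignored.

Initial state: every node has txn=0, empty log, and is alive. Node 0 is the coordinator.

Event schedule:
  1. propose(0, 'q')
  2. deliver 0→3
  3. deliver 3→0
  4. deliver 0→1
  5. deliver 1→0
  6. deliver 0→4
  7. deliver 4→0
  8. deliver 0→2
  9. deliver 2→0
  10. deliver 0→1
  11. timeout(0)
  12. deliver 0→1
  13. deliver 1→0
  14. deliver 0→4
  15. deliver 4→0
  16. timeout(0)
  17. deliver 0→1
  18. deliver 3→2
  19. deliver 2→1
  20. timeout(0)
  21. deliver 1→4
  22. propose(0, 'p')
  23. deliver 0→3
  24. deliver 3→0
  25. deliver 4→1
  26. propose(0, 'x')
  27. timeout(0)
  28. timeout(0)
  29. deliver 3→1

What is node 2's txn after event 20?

e1 propose(0,'q'): 0[coor,t=1,-]
e2 deliver 0→3: 3[part,t=1,-]
e3 deliver 3→0: ·
e4 deliver 0→1: 1[part,t=1,-]
e5 deliver 1→0: ·
e6 deliver 0→4: 4[part,t=1,-]
e7 deliver 4→0: ·
e8 deliver 0→2: 2[part,t=1,-]
e9 deliver 2→0: 0[coor,t=1,q]
e10 deliver 0→1: 1[part,t=1,q]
e11 timeout(0): 0[coor,t=2,q]
e12 deliver 0→1: 1[part,t=2,q]
e13 deliver 1→0: ·
e14 deliver 0→4: 4[part,t=1,q]
e15 deliver 4→0: ·
e16 timeout(0): 0[coor,t=3,q]
e17 deliver 0→1: 1[part,t=3,q]
e18 deliver 3→2: ·
e19 deliver 2→1: ·
e20 timeout(0): 0[coor,t=4,q]

1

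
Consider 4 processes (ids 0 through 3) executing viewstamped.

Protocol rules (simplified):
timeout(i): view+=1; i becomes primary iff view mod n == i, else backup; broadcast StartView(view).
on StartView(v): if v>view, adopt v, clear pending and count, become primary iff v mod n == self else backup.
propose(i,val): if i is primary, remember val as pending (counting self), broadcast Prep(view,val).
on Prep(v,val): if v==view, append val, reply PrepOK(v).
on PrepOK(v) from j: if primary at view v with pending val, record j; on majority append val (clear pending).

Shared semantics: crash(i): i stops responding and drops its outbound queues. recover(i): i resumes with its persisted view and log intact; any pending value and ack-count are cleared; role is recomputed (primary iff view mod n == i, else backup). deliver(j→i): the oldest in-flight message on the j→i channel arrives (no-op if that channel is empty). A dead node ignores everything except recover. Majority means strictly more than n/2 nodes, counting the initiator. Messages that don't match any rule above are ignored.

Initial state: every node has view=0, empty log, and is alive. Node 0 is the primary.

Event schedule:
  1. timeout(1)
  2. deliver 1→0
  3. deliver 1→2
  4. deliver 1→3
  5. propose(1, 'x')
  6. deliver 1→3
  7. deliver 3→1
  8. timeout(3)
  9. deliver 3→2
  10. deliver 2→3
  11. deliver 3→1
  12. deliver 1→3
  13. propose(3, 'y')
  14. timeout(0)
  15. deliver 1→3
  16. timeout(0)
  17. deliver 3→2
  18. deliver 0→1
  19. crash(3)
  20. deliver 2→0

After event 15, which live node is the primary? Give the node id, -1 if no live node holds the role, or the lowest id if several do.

after 1 — timeout(1): n1:prim/v1/[-]
after 2 — deliver 1→0: n0:back/v1/[-]
after 3 — deliver 1→2: n2:back/v1/[-]
after 4 — deliver 1→3: n3:back/v1/[-]
after 5 — propose(1,'x'): ·
after 6 — deliver 1→3: n3:back/v1/[x]
after 7 — deliver 3→1: ·
after 8 — timeout(3): n3:back/v2/[x]
after 9 — deliver 3→2: n2:prim/v2/[-]
after 10 — deliver 2→3: ·
after 11 — deliver 3→1: n1:back/v2/[-]
after 12 — deliver 1→3: ·
after 13 — propose(3,'y'): ·
after 14 — timeout(0): n0:back/v2/[-]
after 15 — deliver 1→3: ·

2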